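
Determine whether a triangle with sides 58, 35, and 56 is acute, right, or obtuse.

acute

Compare the square of the longest side to the sum of squares of the other two: 35² + 56² = 4361 > 3364 = 58².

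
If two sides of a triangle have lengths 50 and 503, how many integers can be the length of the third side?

99

The third side lies in the open interval (453, 553).
Integers from 454 to 552 inclusive: 552 − 454 + 1 = 99.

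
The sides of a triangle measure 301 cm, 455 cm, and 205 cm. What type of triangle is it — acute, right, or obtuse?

Compare the square of the longest side to the sum of squares of the other two: 205² + 301² = 132626 < 207025 = 455².

obtuse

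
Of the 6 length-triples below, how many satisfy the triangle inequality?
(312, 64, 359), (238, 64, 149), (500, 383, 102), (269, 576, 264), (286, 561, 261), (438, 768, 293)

1

(64,312,359): 64+312 > 359 → valid
(64,149,238): 64+149 ≤ 238 → not valid
(102,383,500): 102+383 ≤ 500 → not valid
(264,269,576): 264+269 ≤ 576 → not valid
(261,286,561): 261+286 ≤ 561 → not valid
(293,438,768): 293+438 ≤ 768 → not valid
1 of the 6 triples forms a triangle.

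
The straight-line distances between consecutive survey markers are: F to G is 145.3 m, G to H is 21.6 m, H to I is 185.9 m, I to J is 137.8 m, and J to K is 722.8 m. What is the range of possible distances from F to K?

The maximum is all hops collinear in one direction: 145.3 + 21.6 + 185.9 + 137.8 + 722.8 = 1213.4.
The longest hop is 722.8; the others sum to 490.6. Folding the others back against it leaves at least 722.8 − 490.6 = 232.2.

232.2 ≤ FK ≤ 1213.4 m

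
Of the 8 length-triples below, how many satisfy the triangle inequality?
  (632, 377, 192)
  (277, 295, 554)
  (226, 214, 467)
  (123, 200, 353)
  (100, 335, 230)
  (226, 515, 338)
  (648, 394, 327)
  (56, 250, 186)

(192,377,632): 192+377 ≤ 632 → not valid
(277,295,554): 277+295 > 554 → valid
(214,226,467): 214+226 ≤ 467 → not valid
(123,200,353): 123+200 ≤ 353 → not valid
(100,230,335): 100+230 ≤ 335 → not valid
(226,338,515): 226+338 > 515 → valid
(327,394,648): 327+394 > 648 → valid
(56,186,250): 56+186 ≤ 250 → not valid
3 of the 8 triples form a triangle.

3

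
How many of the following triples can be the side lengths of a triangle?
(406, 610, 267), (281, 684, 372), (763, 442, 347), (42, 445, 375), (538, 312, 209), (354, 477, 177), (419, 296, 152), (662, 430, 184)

4

(267,406,610): 267+406 > 610 → valid
(281,372,684): 281+372 ≤ 684 → not valid
(347,442,763): 347+442 > 763 → valid
(42,375,445): 42+375 ≤ 445 → not valid
(209,312,538): 209+312 ≤ 538 → not valid
(177,354,477): 177+354 > 477 → valid
(152,296,419): 152+296 > 419 → valid
(184,430,662): 184+430 ≤ 662 → not valid
4 of the 8 triples form a triangle.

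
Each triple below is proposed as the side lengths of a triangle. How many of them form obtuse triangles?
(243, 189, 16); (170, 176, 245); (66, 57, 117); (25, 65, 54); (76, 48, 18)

3

(243,189,16): 16+189 ≤ 243, not a triangle
(170,176,245): 170²+176² = 59876 < 60025 = 245² → obtuse
(66,57,117): 57²+66² = 7605 < 13689 = 117² → obtuse
(25,65,54): 25²+54² = 3541 < 4225 = 65² → obtuse
(76,48,18): 18+48 ≤ 76, not a triangle
3 of the 5 are obtuse.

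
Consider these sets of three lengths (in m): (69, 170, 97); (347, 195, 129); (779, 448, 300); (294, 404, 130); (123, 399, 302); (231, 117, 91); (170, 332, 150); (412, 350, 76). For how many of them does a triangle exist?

3

(69,97,170): 69+97 ≤ 170 → not valid
(129,195,347): 129+195 ≤ 347 → not valid
(300,448,779): 300+448 ≤ 779 → not valid
(130,294,404): 130+294 > 404 → valid
(123,302,399): 123+302 > 399 → valid
(91,117,231): 91+117 ≤ 231 → not valid
(150,170,332): 150+170 ≤ 332 → not valid
(76,350,412): 76+350 > 412 → valid
3 of the 8 triples form a triangle.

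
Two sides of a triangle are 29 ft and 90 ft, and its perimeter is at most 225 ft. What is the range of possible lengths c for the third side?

61 < c ≤ 106

Triangle inequality alone gives 61 < c < 119.
The perimeter condition gives c ≤ 225 − 29 − 90 = 106.
Intersecting the two: 61 < c ≤ 106.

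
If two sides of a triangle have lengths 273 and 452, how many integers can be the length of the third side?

545

The third side lies in the open interval (179, 725).
Integers from 180 to 724 inclusive: 724 − 180 + 1 = 545.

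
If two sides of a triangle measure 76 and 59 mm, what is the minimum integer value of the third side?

18

The third side must be strictly greater than |76 − 59| = 17.
The smallest integer above 17 is 18.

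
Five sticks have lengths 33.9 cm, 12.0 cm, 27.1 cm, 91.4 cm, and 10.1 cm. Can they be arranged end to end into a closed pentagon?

No

For a pentagon, each side must be shorter than the sum of the others.
Here the longest side is 91.4, but the remaining 4 sides sum to only 83.1.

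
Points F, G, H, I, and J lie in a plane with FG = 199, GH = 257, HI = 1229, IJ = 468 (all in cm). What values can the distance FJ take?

305 ≤ FJ ≤ 2153 cm

The maximum is all hops collinear in one direction: 199 + 257 + 1229 + 468 = 2153.
The longest hop is 1229; the others sum to 924. Folding the others back against it leaves at least 1229 − 924 = 305.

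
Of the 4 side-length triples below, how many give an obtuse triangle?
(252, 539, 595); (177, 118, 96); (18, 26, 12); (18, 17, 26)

(252,539,595): 252²+539² = 354025 = 595² → right
(177,118,96): 96²+118² = 23140 < 31329 = 177² → obtuse
(18,26,12): 12²+18² = 468 < 676 = 26² → obtuse
(18,17,26): 17²+18² = 613 < 676 = 26² → obtuse
3 of the 4 are obtuse.

3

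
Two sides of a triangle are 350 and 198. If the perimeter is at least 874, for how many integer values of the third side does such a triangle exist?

222

Triangle inequality: 152 < x < 548. Perimeter ≥ 874 gives x ≥ 874 − 350 − 198 = 326.
So 326 ≤ x < 548; integers 326 through 547: 222 values.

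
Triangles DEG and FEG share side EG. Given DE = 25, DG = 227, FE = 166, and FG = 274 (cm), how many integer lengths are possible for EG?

From triangle DEG: 202 < EG < 252.
From triangle FEG: 108 < EG < 440.
Intersection: 202 < EG < 252, so integers 203 through 251: 49 values.

49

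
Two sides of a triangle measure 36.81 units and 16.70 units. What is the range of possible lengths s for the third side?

By the triangle inequality, s must be less than 36.81 + 16.70 = 53.51 and greater than |36.81 − 16.70| = 20.11.

20.11 < s < 53.51 (units)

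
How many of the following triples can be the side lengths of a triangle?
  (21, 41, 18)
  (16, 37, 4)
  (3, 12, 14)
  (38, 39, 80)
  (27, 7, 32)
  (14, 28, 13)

2

(18,21,41): 18+21 ≤ 41 → not valid
(4,16,37): 4+16 ≤ 37 → not valid
(3,12,14): 3+12 > 14 → valid
(38,39,80): 38+39 ≤ 80 → not valid
(7,27,32): 7+27 > 32 → valid
(13,14,28): 13+14 ≤ 28 → not valid
2 of the 6 triples form a triangle.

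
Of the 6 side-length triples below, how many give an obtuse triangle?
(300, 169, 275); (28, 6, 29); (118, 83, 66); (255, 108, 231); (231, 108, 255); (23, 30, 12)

(300,169,275): 169²+275² = 104186 > 90000 = 300² → acute
(28,6,29): 6²+28² = 820 < 841 = 29² → obtuse
(118,83,66): 66²+83² = 11245 < 13924 = 118² → obtuse
(255,108,231): 108²+231² = 65025 = 255² → right
(231,108,255): 108²+231² = 65025 = 255² → right
(23,30,12): 12²+23² = 673 < 900 = 30² → obtuse
3 of the 6 are obtuse.

3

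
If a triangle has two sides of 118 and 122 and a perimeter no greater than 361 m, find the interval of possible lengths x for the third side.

Triangle inequality alone gives 4 < x < 240.
The perimeter condition gives x ≤ 361 − 118 − 122 = 121.
Intersecting the two: 4 < x ≤ 121.

4 < x ≤ 121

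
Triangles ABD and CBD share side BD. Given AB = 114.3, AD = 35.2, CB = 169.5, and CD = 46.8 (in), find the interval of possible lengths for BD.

122.7 < BD < 149.5

From triangle ABD: |114.3 − 35.2| < BD < 114.3 + 35.2, i.e. 79.1 < BD < 149.5.
From triangle CBD: 122.7 < BD < 216.3.
Both must hold, so BD lies in the intersection.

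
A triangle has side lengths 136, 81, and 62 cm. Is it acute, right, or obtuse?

obtuse

Compare the square of the longest side to the sum of squares of the other two: 62² + 81² = 10405 < 18496 = 136².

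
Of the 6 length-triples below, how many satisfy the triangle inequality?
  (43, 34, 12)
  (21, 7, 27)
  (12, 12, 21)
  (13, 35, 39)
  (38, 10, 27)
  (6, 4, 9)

5

(12,34,43): 12+34 > 43 → valid
(7,21,27): 7+21 > 27 → valid
(12,12,21): 12+12 > 21 → valid
(13,35,39): 13+35 > 39 → valid
(10,27,38): 10+27 ≤ 38 → not valid
(4,6,9): 4+6 > 9 → valid
5 of the 6 triples form a triangle.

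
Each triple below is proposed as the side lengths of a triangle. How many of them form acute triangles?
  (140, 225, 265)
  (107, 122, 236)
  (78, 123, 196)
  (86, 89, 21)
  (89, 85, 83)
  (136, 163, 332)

1

(140,225,265): 140²+225² = 70225 = 265² → right
(107,122,236): 107+122 ≤ 236, not a triangle
(78,123,196): 78²+123² = 21213 < 38416 = 196² → obtuse
(86,89,21): 21²+86² = 7837 < 7921 = 89² → obtuse
(89,85,83): 83²+85² = 14114 > 7921 = 89² → acute
(136,163,332): 136+163 ≤ 332, not a triangle
1 of the 6 is acute.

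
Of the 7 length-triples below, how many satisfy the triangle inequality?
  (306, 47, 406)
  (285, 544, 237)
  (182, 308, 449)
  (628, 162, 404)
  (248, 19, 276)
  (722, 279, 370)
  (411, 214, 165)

1

(47,306,406): 47+306 ≤ 406 → not valid
(237,285,544): 237+285 ≤ 544 → not valid
(182,308,449): 182+308 > 449 → valid
(162,404,628): 162+404 ≤ 628 → not valid
(19,248,276): 19+248 ≤ 276 → not valid
(279,370,722): 279+370 ≤ 722 → not valid
(165,214,411): 165+214 ≤ 411 → not valid
1 of the 7 triples forms a triangle.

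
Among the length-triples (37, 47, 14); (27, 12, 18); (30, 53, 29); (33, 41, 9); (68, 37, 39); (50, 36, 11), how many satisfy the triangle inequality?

(14,37,47): 14+37 > 47 → valid
(12,18,27): 12+18 > 27 → valid
(29,30,53): 29+30 > 53 → valid
(9,33,41): 9+33 > 41 → valid
(37,39,68): 37+39 > 68 → valid
(11,36,50): 11+36 ≤ 50 → not valid
5 of the 6 triples form a triangle.

5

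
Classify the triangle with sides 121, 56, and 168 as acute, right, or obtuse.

obtuse

Compare the square of the longest side to the sum of squares of the other two: 56² + 121² = 17777 < 28224 = 168².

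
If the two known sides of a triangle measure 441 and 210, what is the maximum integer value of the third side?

650

The third side must be strictly less than 441 + 210 = 651.
The largest integer below 651 is 650.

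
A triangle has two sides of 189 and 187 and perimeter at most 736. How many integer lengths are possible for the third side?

Triangle inequality: 2 < x < 376. Perimeter ≤ 736 gives x ≤ 736 − 189 − 187 = 360.
So 2 < x ≤ 360; integers 3 through 360: 358 values.

358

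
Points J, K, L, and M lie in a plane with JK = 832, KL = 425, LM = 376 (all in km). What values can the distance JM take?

31 ≤ JM ≤ 1633 km

The maximum is all hops collinear in one direction: 832 + 425 + 376 = 1633.
The longest hop is 832; the others sum to 801. Folding the others back against it leaves at least 832 − 801 = 31.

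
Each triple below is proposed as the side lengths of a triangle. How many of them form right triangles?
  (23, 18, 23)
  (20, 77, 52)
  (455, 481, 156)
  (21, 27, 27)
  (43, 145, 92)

1

(23,18,23): 18²+23² = 853 > 529 = 23² → acute
(20,77,52): 20+52 ≤ 77, not a triangle
(455,481,156): 156²+455² = 231361 = 481² → right
(21,27,27): 21²+27² = 1170 > 729 = 27² → acute
(43,145,92): 43+92 ≤ 145, not a triangle
1 of the 5 is right.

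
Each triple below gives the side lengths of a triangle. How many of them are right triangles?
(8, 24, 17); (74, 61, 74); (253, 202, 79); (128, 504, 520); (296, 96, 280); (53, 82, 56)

2

(8,24,17): 8²+17² = 353 < 576 = 24² → obtuse
(74,61,74): 61²+74² = 9197 > 5476 = 74² → acute
(253,202,79): 79²+202² = 47045 < 64009 = 253² → obtuse
(128,504,520): 128²+504² = 270400 = 520² → right
(296,96,280): 96²+280² = 87616 = 296² → right
(53,82,56): 53²+56² = 5945 < 6724 = 82² → obtuse
2 of the 6 are right.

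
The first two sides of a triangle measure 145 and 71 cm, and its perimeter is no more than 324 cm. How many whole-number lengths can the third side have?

34

Triangle inequality: 74 < x < 216. Perimeter ≤ 324 gives x ≤ 324 − 145 − 71 = 108.
So 74 < x ≤ 108; integers 75 through 108: 34 values.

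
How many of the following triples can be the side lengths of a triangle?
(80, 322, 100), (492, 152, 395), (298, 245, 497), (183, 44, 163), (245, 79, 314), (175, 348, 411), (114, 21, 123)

(80,100,322): 80+100 ≤ 322 → not valid
(152,395,492): 152+395 > 492 → valid
(245,298,497): 245+298 > 497 → valid
(44,163,183): 44+163 > 183 → valid
(79,245,314): 79+245 > 314 → valid
(175,348,411): 175+348 > 411 → valid
(21,114,123): 21+114 > 123 → valid
6 of the 7 triples form a triangle.

6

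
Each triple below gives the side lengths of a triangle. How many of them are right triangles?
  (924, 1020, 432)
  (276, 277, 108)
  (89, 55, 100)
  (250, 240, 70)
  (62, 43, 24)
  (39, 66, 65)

(924,1020,432): 432²+924² = 1040400 = 1020² → right
(276,277,108): 108²+276² = 87840 > 76729 = 277² → acute
(89,55,100): 55²+89² = 10946 > 10000 = 100² → acute
(250,240,70): 70²+240² = 62500 = 250² → right
(62,43,24): 24²+43² = 2425 < 3844 = 62² → obtuse
(39,66,65): 39²+65² = 5746 > 4356 = 66² → acute
2 of the 6 are right.

2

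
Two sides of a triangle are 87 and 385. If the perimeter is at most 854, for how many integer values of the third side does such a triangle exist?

Triangle inequality: 298 < x < 472. Perimeter ≤ 854 gives x ≤ 854 − 87 − 385 = 382.
So 298 < x ≤ 382; integers 299 through 382: 84 values.

84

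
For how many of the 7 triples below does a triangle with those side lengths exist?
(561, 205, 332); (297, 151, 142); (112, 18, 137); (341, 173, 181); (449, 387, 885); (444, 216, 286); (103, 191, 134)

3

(205,332,561): 205+332 ≤ 561 → not valid
(142,151,297): 142+151 ≤ 297 → not valid
(18,112,137): 18+112 ≤ 137 → not valid
(173,181,341): 173+181 > 341 → valid
(387,449,885): 387+449 ≤ 885 → not valid
(216,286,444): 216+286 > 444 → valid
(103,134,191): 103+134 > 191 → valid
3 of the 7 triples form a triangle.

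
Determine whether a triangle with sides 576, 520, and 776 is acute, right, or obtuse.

right

Compare the square of the longest side to the sum of squares of the other two: 520² + 576² = 602176 = 776².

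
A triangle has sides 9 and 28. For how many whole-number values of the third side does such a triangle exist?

The third side lies in the open interval (19, 37).
Integers from 20 to 36 inclusive: 36 − 20 + 1 = 17.

17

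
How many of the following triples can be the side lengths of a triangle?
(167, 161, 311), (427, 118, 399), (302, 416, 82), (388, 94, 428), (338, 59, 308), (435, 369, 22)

4

(161,167,311): 161+167 > 311 → valid
(118,399,427): 118+399 > 427 → valid
(82,302,416): 82+302 ≤ 416 → not valid
(94,388,428): 94+388 > 428 → valid
(59,308,338): 59+308 > 338 → valid
(22,369,435): 22+369 ≤ 435 → not valid
4 of the 6 triples form a triangle.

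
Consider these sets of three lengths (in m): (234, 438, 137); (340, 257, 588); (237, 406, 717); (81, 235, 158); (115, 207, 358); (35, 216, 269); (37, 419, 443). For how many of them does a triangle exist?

3

(137,234,438): 137+234 ≤ 438 → not valid
(257,340,588): 257+340 > 588 → valid
(237,406,717): 237+406 ≤ 717 → not valid
(81,158,235): 81+158 > 235 → valid
(115,207,358): 115+207 ≤ 358 → not valid
(35,216,269): 35+216 ≤ 269 → not valid
(37,419,443): 37+419 > 443 → valid
3 of the 7 triples form a triangle.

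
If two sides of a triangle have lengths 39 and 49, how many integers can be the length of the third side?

The third side lies in the open interval (10, 88).
Integers from 11 to 87 inclusive: 87 − 11 + 1 = 77.

77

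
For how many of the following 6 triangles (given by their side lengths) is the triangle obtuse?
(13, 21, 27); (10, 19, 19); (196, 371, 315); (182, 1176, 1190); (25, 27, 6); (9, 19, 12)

3

(13,21,27): 13²+21² = 610 < 729 = 27² → obtuse
(10,19,19): 10²+19² = 461 > 361 = 19² → acute
(196,371,315): 196²+315² = 137641 = 371² → right
(182,1176,1190): 182²+1176² = 1416100 = 1190² → right
(25,27,6): 6²+25² = 661 < 729 = 27² → obtuse
(9,19,12): 9²+12² = 225 < 361 = 19² → obtuse
3 of the 6 are obtuse.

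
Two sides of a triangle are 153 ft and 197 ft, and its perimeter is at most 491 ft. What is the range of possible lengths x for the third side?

44 < x ≤ 141 ft

Triangle inequality alone gives 44 < x < 350.
The perimeter condition gives x ≤ 491 − 153 − 197 = 141.
Intersecting the two: 44 < x ≤ 141.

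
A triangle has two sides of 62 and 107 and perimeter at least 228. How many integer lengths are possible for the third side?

Triangle inequality: 45 < x < 169. Perimeter ≥ 228 gives x ≥ 228 − 62 − 107 = 59.
So 59 ≤ x < 169; integers 59 through 168: 110 values.

110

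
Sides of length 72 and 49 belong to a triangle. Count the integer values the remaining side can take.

The third side lies in the open interval (23, 121).
Integers from 24 to 120 inclusive: 120 − 24 + 1 = 97.

97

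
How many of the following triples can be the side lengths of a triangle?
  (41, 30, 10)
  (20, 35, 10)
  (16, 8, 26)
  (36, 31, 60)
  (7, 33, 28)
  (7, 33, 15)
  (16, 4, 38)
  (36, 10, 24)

(10,30,41): 10+30 ≤ 41 → not valid
(10,20,35): 10+20 ≤ 35 → not valid
(8,16,26): 8+16 ≤ 26 → not valid
(31,36,60): 31+36 > 60 → valid
(7,28,33): 7+28 > 33 → valid
(7,15,33): 7+15 ≤ 33 → not valid
(4,16,38): 4+16 ≤ 38 → not valid
(10,24,36): 10+24 ≤ 36 → not valid
2 of the 8 triples form a triangle.

2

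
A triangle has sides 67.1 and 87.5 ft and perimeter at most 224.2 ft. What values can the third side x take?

20.4 < x ≤ 69.6

Triangle inequality alone gives 20.4 < x < 154.6.
The perimeter condition gives x ≤ 224.2 − 67.1 − 87.5 = 69.6.
Intersecting the two: 20.4 < x ≤ 69.6.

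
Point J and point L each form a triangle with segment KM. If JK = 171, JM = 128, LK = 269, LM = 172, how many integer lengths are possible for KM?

201

From triangle JKM: 43 < KM < 299.
From triangle LKM: 97 < KM < 441.
Intersection: 97 < KM < 299, so integers 98 through 298: 201 values.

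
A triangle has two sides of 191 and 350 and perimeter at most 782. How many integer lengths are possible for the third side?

Triangle inequality: 159 < x < 541. Perimeter ≤ 782 gives x ≤ 782 − 191 − 350 = 241.
So 159 < x ≤ 241; integers 160 through 241: 82 values.

82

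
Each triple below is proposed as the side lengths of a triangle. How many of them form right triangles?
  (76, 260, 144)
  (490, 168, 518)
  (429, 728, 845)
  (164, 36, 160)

3

(76,260,144): 76+144 ≤ 260, not a triangle
(490,168,518): 168²+490² = 268324 = 518² → right
(429,728,845): 429²+728² = 714025 = 845² → right
(164,36,160): 36²+160² = 26896 = 164² → right
3 of the 4 are right.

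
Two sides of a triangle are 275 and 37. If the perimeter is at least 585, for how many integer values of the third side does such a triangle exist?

Triangle inequality: 238 < x < 312. Perimeter ≥ 585 gives x ≥ 585 − 275 − 37 = 273.
So 273 ≤ x < 312; integers 273 through 311: 39 values.

39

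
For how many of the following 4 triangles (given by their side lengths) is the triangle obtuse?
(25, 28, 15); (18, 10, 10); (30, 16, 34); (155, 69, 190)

(25,28,15): 15²+25² = 850 > 784 = 28² → acute
(18,10,10): 10²+10² = 200 < 324 = 18² → obtuse
(30,16,34): 16²+30² = 1156 = 34² → right
(155,69,190): 69²+155² = 28786 < 36100 = 190² → obtuse
2 of the 4 are obtuse.

2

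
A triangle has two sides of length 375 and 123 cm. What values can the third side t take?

By the triangle inequality, t must be less than 375 + 123 = 498 and greater than |375 − 123| = 252.

252 < t < 498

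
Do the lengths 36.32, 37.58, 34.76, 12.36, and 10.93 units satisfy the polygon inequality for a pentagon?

A pentagon exists iff every side is shorter than the sum of the others — equivalently, the longest side is less than the sum of the rest.
Longest side 37.58 < 94.37 (sum of the remaining 4), so yes.

Yes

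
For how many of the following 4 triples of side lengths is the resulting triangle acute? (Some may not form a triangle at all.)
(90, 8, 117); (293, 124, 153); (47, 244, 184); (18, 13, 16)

1

(90,8,117): 8+90 ≤ 117, not a triangle
(293,124,153): 124+153 ≤ 293, not a triangle
(47,244,184): 47+184 ≤ 244, not a triangle
(18,13,16): 13²+16² = 425 > 324 = 18² → acute
1 of the 4 is acute.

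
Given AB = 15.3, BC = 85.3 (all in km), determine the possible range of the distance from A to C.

By the triangle inequality, |15.3 − 85.3| ≤ AC ≤ 15.3 + 85.3.

70.0 ≤ AC ≤ 100.6 km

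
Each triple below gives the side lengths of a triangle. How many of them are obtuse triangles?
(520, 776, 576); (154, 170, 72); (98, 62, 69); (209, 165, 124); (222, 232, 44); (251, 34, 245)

4

(520,776,576): 520²+576² = 602176 = 776² → right
(154,170,72): 72²+154² = 28900 = 170² → right
(98,62,69): 62²+69² = 8605 < 9604 = 98² → obtuse
(209,165,124): 124²+165² = 42601 < 43681 = 209² → obtuse
(222,232,44): 44²+222² = 51220 < 53824 = 232² → obtuse
(251,34,245): 34²+245² = 61181 < 63001 = 251² → obtuse
4 of the 6 are obtuse.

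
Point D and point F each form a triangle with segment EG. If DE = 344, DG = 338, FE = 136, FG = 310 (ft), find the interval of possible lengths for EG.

174 < EG < 446

From triangle DEG: |344 − 338| < EG < 344 + 338, i.e. 6 < EG < 682.
From triangle FEG: 174 < EG < 446.
Both must hold, so EG lies in the intersection.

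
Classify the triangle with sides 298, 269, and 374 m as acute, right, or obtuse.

Compare the square of the longest side to the sum of squares of the other two: 269² + 298² = 161165 > 139876 = 374².

acute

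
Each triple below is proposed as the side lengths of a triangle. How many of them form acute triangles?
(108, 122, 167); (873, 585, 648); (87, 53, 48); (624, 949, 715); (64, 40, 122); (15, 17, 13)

(108,122,167): 108²+122² = 26548 < 27889 = 167² → obtuse
(873,585,648): 585²+648² = 762129 = 873² → right
(87,53,48): 48²+53² = 5113 < 7569 = 87² → obtuse
(624,949,715): 624²+715² = 900601 = 949² → right
(64,40,122): 40+64 ≤ 122, not a triangle
(15,17,13): 13²+15² = 394 > 289 = 17² → acute
1 of the 6 is acute.

1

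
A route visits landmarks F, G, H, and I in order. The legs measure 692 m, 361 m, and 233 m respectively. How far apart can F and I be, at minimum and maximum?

98 ≤ FI ≤ 1286 m

The maximum is all hops collinear in one direction: 692 + 361 + 233 = 1286.
The longest hop is 692; the others sum to 594. Folding the others back against it leaves at least 692 − 594 = 98.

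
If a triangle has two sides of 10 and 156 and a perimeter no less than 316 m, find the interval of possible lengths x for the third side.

Triangle inequality alone gives 146 < x < 166.
The perimeter condition gives x ≥ 316 − 10 − 156 = 150.
Intersecting the two: 150 ≤ x < 166.

150 ≤ x < 166 m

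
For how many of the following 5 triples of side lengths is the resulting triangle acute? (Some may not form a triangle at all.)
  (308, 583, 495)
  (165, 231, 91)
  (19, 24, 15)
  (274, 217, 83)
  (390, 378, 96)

1

(308,583,495): 308²+495² = 339889 = 583² → right
(165,231,91): 91²+165² = 35506 < 53361 = 231² → obtuse
(19,24,15): 15²+19² = 586 > 576 = 24² → acute
(274,217,83): 83²+217² = 53978 < 75076 = 274² → obtuse
(390,378,96): 96²+378² = 152100 = 390² → right
1 of the 5 is acute.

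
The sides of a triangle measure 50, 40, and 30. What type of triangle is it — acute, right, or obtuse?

right

Compare the square of the longest side to the sum of squares of the other two: 30² + 40² = 2500 = 50².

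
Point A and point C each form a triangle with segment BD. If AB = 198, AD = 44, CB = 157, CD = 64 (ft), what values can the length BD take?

From triangle ABD: |198 − 44| < BD < 198 + 44, i.e. 154 < BD < 242.
From triangle CBD: 93 < BD < 221.
Both must hold, so BD lies in the intersection.

154 < BD < 221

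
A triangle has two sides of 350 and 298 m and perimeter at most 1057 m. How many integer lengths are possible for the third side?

357

Triangle inequality: 52 < x < 648. Perimeter ≤ 1057 gives x ≤ 1057 − 350 − 298 = 409.
So 52 < x ≤ 409; integers 53 through 409: 357 values.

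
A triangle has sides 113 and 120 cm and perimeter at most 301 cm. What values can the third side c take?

7 < c ≤ 68

Triangle inequality alone gives 7 < c < 233.
The perimeter condition gives c ≤ 301 − 113 − 120 = 68.
Intersecting the two: 7 < c ≤ 68.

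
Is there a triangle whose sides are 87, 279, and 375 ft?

No

The longest side is 375, but the other two sum to only 366.
366 < 375, so the triangle inequality fails.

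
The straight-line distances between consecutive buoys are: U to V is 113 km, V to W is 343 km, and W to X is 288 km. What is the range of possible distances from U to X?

0 ≤ UX ≤ 744 km

The maximum is all hops collinear in one direction: 113 + 343 + 288 = 744.
The longest hop is 343; the others sum to 401. Since 343 ≤ 401, the path can fold back on itself completely, so the minimum distance is 0.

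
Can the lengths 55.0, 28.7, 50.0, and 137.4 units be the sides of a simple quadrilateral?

No

For a quadrilateral, each side must be shorter than the sum of the others.
Here the longest side is 137.4, but the remaining 3 sides sum to only 133.7.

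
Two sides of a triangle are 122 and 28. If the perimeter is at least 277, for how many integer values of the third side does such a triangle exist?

Triangle inequality: 94 < x < 150. Perimeter ≥ 277 gives x ≥ 277 − 122 − 28 = 127.
So 127 ≤ x < 150; integers 127 through 149: 23 values.

23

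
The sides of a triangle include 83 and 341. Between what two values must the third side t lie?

By the triangle inequality, t must be less than 83 + 341 = 424 and greater than |83 − 341| = 258.

258 < t < 424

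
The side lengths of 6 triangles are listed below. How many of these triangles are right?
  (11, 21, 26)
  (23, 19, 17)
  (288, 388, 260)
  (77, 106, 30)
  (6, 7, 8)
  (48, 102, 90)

(11,21,26): 11²+21² = 562 < 676 = 26² → obtuse
(23,19,17): 17²+19² = 650 > 529 = 23² → acute
(288,388,260): 260²+288² = 150544 = 388² → right
(77,106,30): 30²+77² = 6829 < 11236 = 106² → obtuse
(6,7,8): 6²+7² = 85 > 64 = 8² → acute
(48,102,90): 48²+90² = 10404 = 102² → right
2 of the 6 are right.

2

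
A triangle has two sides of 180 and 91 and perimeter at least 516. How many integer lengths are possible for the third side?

Triangle inequality: 89 < x < 271. Perimeter ≥ 516 gives x ≥ 516 − 180 − 91 = 245.
So 245 ≤ x < 271; integers 245 through 270: 26 values.

26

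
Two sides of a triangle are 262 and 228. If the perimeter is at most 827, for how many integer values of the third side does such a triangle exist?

303

Triangle inequality: 34 < x < 490. Perimeter ≤ 827 gives x ≤ 827 − 262 − 228 = 337.
So 34 < x ≤ 337; integers 35 through 337: 303 values.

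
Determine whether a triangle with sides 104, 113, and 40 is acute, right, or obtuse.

obtuse

Compare the square of the longest side to the sum of squares of the other two: 40² + 104² = 12416 < 12769 = 113².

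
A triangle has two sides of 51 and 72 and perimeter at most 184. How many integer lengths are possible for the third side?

Triangle inequality: 21 < x < 123. Perimeter ≤ 184 gives x ≤ 184 − 51 − 72 = 61.
So 21 < x ≤ 61; integers 22 through 61: 40 values.

40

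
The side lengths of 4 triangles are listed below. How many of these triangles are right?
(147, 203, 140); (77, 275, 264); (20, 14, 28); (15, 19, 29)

(147,203,140): 140²+147² = 41209 = 203² → right
(77,275,264): 77²+264² = 75625 = 275² → right
(20,14,28): 14²+20² = 596 < 784 = 28² → obtuse
(15,19,29): 15²+19² = 586 < 841 = 29² → obtuse
2 of the 4 are right.

2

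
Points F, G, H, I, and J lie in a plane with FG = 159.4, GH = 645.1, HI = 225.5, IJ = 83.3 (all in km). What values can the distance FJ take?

176.9 ≤ FJ ≤ 1113.3 km

The maximum is all hops collinear in one direction: 159.4 + 645.1 + 225.5 + 83.3 = 1113.3.
The longest hop is 645.1; the others sum to 468.2. Folding the others back against it leaves at least 645.1 − 468.2 = 176.9.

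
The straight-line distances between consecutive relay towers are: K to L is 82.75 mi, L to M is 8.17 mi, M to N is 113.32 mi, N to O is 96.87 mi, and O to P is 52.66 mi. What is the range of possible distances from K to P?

0 ≤ KP ≤ 353.77 mi

The maximum is all hops collinear in one direction: 82.75 + 8.17 + 113.32 + 96.87 + 52.66 = 353.77.
The longest hop is 113.32; the others sum to 240.45. Since 113.32 ≤ 240.45, the path can fold back on itself completely, so the minimum distance is 0.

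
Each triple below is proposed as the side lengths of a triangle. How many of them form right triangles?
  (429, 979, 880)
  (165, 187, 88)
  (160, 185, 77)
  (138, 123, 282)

(429,979,880): 429²+880² = 958441 = 979² → right
(165,187,88): 88²+165² = 34969 = 187² → right
(160,185,77): 77²+160² = 31529 < 34225 = 185² → obtuse
(138,123,282): 123+138 ≤ 282, not a triangle
2 of the 4 are right.

2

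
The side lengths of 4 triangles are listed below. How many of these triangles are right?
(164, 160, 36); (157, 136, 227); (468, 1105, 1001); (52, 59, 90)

(164,160,36): 36²+160² = 26896 = 164² → right
(157,136,227): 136²+157² = 43145 < 51529 = 227² → obtuse
(468,1105,1001): 468²+1001² = 1221025 = 1105² → right
(52,59,90): 52²+59² = 6185 < 8100 = 90² → obtuse
2 of the 4 are right.

2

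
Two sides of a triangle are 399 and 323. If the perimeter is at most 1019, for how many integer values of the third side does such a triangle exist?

221

Triangle inequality: 76 < x < 722. Perimeter ≤ 1019 gives x ≤ 1019 − 399 − 323 = 297.
So 76 < x ≤ 297; integers 77 through 297: 221 values.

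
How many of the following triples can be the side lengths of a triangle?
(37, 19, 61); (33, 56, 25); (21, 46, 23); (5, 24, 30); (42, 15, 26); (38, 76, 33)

(19,37,61): 19+37 ≤ 61 → not valid
(25,33,56): 25+33 > 56 → valid
(21,23,46): 21+23 ≤ 46 → not valid
(5,24,30): 5+24 ≤ 30 → not valid
(15,26,42): 15+26 ≤ 42 → not valid
(33,38,76): 33+38 ≤ 76 → not valid
1 of the 6 triples forms a triangle.

1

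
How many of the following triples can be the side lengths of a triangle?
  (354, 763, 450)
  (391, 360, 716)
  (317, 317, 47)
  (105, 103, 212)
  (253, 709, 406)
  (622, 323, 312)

(354,450,763): 354+450 > 763 → valid
(360,391,716): 360+391 > 716 → valid
(47,317,317): 47+317 > 317 → valid
(103,105,212): 103+105 ≤ 212 → not valid
(253,406,709): 253+406 ≤ 709 → not valid
(312,323,622): 312+323 > 622 → valid
4 of the 6 triples form a triangle.

4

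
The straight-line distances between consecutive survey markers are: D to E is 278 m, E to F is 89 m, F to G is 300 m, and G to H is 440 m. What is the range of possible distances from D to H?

0 ≤ DH ≤ 1107 m

The maximum is all hops collinear in one direction: 278 + 89 + 300 + 440 = 1107.
The longest hop is 440; the others sum to 667. Since 440 ≤ 667, the path can fold back on itself completely, so the minimum distance is 0.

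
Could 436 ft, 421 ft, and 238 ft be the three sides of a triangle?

Yes

The longest side is 436, and the other two sum to 659.
Since 659 > 436, the triangle inequality holds.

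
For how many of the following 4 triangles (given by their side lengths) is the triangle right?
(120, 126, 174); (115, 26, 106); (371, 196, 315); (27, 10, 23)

2

(120,126,174): 120²+126² = 30276 = 174² → right
(115,26,106): 26²+106² = 11912 < 13225 = 115² → obtuse
(371,196,315): 196²+315² = 137641 = 371² → right
(27,10,23): 10²+23² = 629 < 729 = 27² → obtuse
2 of the 4 are right.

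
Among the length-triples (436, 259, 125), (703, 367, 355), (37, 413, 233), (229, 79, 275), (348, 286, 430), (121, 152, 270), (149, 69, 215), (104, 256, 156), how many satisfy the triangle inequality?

6

(125,259,436): 125+259 ≤ 436 → not valid
(355,367,703): 355+367 > 703 → valid
(37,233,413): 37+233 ≤ 413 → not valid
(79,229,275): 79+229 > 275 → valid
(286,348,430): 286+348 > 430 → valid
(121,152,270): 121+152 > 270 → valid
(69,149,215): 69+149 > 215 → valid
(104,156,256): 104+156 > 256 → valid
6 of the 8 triples form a triangle.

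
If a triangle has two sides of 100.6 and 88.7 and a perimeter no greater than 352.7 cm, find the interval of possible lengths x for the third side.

Triangle inequality alone gives 11.9 < x < 189.3.
The perimeter condition gives x ≤ 352.7 − 100.6 − 88.7 = 163.4.
Intersecting the two: 11.9 < x ≤ 163.4.

11.9 < x ≤ 163.4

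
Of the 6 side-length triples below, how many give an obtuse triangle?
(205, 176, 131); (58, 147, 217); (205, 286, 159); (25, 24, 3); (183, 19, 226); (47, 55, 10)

3

(205,176,131): 131²+176² = 48137 > 42025 = 205² → acute
(58,147,217): 58+147 ≤ 217, not a triangle
(205,286,159): 159²+205² = 67306 < 81796 = 286² → obtuse
(25,24,3): 3²+24² = 585 < 625 = 25² → obtuse
(183,19,226): 19+183 ≤ 226, not a triangle
(47,55,10): 10²+47² = 2309 < 3025 = 55² → obtuse
3 of the 6 are obtuse.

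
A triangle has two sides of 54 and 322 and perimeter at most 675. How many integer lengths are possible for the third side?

Triangle inequality: 268 < x < 376. Perimeter ≤ 675 gives x ≤ 675 − 54 − 322 = 299.
So 268 < x ≤ 299; integers 269 through 299: 31 values.

31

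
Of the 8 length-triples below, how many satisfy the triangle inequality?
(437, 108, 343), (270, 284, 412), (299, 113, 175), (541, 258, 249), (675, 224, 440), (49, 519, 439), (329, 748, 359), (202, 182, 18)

2

(108,343,437): 108+343 > 437 → valid
(270,284,412): 270+284 > 412 → valid
(113,175,299): 113+175 ≤ 299 → not valid
(249,258,541): 249+258 ≤ 541 → not valid
(224,440,675): 224+440 ≤ 675 → not valid
(49,439,519): 49+439 ≤ 519 → not valid
(329,359,748): 329+359 ≤ 748 → not valid
(18,182,202): 18+182 ≤ 202 → not valid
2 of the 8 triples form a triangle.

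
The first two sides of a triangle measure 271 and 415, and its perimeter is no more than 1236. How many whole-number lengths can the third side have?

406

Triangle inequality: 144 < x < 686. Perimeter ≤ 1236 gives x ≤ 1236 − 271 − 415 = 550.
So 144 < x ≤ 550; integers 145 through 550: 406 values.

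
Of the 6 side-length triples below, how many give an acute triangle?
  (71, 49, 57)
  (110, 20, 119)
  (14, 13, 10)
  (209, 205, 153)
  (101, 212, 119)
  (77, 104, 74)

4

(71,49,57): 49²+57² = 5650 > 5041 = 71² → acute
(110,20,119): 20²+110² = 12500 < 14161 = 119² → obtuse
(14,13,10): 10²+13² = 269 > 196 = 14² → acute
(209,205,153): 153²+205² = 65434 > 43681 = 209² → acute
(101,212,119): 101²+119² = 24362 < 44944 = 212² → obtuse
(77,104,74): 74²+77² = 11405 > 10816 = 104² → acute
4 of the 6 are acute.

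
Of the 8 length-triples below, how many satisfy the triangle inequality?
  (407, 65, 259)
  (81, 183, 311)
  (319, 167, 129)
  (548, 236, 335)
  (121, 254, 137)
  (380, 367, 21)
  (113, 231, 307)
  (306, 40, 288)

(65,259,407): 65+259 ≤ 407 → not valid
(81,183,311): 81+183 ≤ 311 → not valid
(129,167,319): 129+167 ≤ 319 → not valid
(236,335,548): 236+335 > 548 → valid
(121,137,254): 121+137 > 254 → valid
(21,367,380): 21+367 > 380 → valid
(113,231,307): 113+231 > 307 → valid
(40,288,306): 40+288 > 306 → valid
5 of the 8 triples form a triangle.

5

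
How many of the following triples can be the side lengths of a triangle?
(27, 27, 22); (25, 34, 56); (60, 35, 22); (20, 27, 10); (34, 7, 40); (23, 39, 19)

5

(22,27,27): 22+27 > 27 → valid
(25,34,56): 25+34 > 56 → valid
(22,35,60): 22+35 ≤ 60 → not valid
(10,20,27): 10+20 > 27 → valid
(7,34,40): 7+34 > 40 → valid
(19,23,39): 19+23 > 39 → valid
5 of the 6 triples form a triangle.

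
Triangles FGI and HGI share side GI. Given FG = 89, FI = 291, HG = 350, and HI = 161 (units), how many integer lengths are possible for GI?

From triangle FGI: 202 < GI < 380.
From triangle HGI: 189 < GI < 511.
Intersection: 202 < GI < 380, so integers 203 through 379: 177 values.

177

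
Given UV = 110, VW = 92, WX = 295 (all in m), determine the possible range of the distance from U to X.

93 ≤ UX ≤ 497 m

The maximum is all hops collinear in one direction: 110 + 92 + 295 = 497.
The longest hop is 295; the others sum to 202. Folding the others back against it leaves at least 295 − 202 = 93.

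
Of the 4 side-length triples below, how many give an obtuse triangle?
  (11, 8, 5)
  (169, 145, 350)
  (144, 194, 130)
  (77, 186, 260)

2

(11,8,5): 5²+8² = 89 < 121 = 11² → obtuse
(169,145,350): 145+169 ≤ 350, not a triangle
(144,194,130): 130²+144² = 37636 = 194² → right
(77,186,260): 77²+186² = 40525 < 67600 = 260² → obtuse
2 of the 4 are obtuse.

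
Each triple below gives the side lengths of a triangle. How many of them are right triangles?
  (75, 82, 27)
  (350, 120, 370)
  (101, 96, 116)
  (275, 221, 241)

(75,82,27): 27²+75² = 6354 < 6724 = 82² → obtuse
(350,120,370): 120²+350² = 136900 = 370² → right
(101,96,116): 96²+101² = 19417 > 13456 = 116² → acute
(275,221,241): 221²+241² = 106922 > 75625 = 275² → acute
1 of the 4 is right.

1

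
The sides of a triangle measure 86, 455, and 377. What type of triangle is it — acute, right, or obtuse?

Compare the square of the longest side to the sum of squares of the other two: 86² + 377² = 149525 < 207025 = 455².

obtuse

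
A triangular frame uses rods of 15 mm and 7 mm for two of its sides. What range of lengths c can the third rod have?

8 < c < 22

By the triangle inequality, c must be less than 15 + 7 = 22 and greater than |15 − 7| = 8.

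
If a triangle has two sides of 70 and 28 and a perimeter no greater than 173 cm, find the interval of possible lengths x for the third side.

Triangle inequality alone gives 42 < x < 98.
The perimeter condition gives x ≤ 173 − 70 − 28 = 75.
Intersecting the two: 42 < x ≤ 75.

42 < x ≤ 75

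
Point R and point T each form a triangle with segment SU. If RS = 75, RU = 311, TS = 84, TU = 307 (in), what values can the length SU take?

From triangle RSU: |75 − 311| < SU < 75 + 311, i.e. 236 < SU < 386.
From triangle TSU: 223 < SU < 391.
Both must hold, so SU lies in the intersection.

236 < SU < 386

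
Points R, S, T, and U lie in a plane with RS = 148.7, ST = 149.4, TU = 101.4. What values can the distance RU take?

The maximum is all hops collinear in one direction: 148.7 + 149.4 + 101.4 = 399.5.
The longest hop is 149.4; the others sum to 250.1. Since 149.4 ≤ 250.1, the path can fold back on itself completely, so the minimum distance is 0.

0 ≤ RU ≤ 399.5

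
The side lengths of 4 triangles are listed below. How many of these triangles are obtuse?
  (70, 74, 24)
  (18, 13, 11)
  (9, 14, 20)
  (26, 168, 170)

(70,74,24): 24²+70² = 5476 = 74² → right
(18,13,11): 11²+13² = 290 < 324 = 18² → obtuse
(9,14,20): 9²+14² = 277 < 400 = 20² → obtuse
(26,168,170): 26²+168² = 28900 = 170² → right
2 of the 4 are obtuse.

2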